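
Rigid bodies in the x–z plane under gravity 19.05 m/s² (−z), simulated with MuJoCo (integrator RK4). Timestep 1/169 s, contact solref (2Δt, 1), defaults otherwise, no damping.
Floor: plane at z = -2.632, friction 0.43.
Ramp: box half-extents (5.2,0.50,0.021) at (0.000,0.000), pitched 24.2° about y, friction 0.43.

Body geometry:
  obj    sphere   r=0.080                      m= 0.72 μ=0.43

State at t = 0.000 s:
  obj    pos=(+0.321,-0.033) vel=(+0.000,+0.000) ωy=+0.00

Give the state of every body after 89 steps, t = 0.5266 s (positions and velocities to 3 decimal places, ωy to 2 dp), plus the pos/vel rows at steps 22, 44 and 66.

State at t = 0.5266 s:
  obj    pos=(+1.026,-0.351) vel=(+2.679,-1.204) ωy=+36.70

Key-timestep trajectory:
   step    t(s)  obj.x    obj.z    obj.vx   obj.vz 
     22  0.1302   +0.364  -0.053  +0.663  -0.298
     44  0.2604   +0.493  -0.111  +1.325  -0.595
     66  0.3905   +0.709  -0.208  +1.987  -0.893


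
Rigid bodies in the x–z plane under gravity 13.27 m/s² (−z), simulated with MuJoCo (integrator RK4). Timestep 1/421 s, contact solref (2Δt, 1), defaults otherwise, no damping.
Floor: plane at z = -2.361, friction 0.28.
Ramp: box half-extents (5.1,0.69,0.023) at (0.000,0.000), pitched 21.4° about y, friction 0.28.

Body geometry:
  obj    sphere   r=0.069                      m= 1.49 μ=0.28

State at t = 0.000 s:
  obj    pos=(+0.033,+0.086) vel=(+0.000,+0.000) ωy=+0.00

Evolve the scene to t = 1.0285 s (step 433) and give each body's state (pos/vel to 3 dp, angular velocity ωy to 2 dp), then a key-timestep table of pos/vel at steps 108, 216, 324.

State at t = 1.0285 s:
  obj    pos=(+1.736,-0.582) vel=(+3.312,-1.298) ωy=+51.55

Key-timestep trajectory:
   step    t(s)  obj.x    obj.z    obj.vx   obj.vz 
    108  0.2565   +0.139  +0.044  +0.826  -0.324
    216  0.5131   +0.457  -0.080  +1.652  -0.647
    324  0.7696   +0.987  -0.288  +2.478  -0.971


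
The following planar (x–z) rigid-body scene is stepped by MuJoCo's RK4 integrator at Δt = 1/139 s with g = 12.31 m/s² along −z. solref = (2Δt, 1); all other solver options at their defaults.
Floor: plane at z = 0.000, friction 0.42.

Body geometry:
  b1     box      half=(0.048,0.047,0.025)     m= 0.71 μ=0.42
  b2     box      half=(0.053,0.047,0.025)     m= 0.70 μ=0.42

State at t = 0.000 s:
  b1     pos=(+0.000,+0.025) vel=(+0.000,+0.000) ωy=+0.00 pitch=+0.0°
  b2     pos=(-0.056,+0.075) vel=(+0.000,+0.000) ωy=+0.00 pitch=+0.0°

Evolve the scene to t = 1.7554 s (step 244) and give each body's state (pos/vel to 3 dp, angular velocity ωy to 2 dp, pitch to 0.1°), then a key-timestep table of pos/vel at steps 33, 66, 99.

State at t = 1.7554 s:
  b1     pos=(+0.000,+0.025) vel=(+0.000,+0.000) ωy=+0.00 pitch=+0.0°
  b2     pos=(-0.110,+0.053) vel=(+0.000,+0.000) ωy=+0.00 pitch=-90.0°

Key-timestep trajectory:
   step    t(s)  b1.x    b1.z    b1.vx   b1.vz   b2.x    b2.z    b2.vx   b2.vz 
     33  0.2374   +0.000  +0.025  +0.000  +0.000   -0.093  +0.058  -0.245  -0.022
     66  0.4748   +0.000  +0.025  +0.000  +0.000   -0.123  +0.057  +0.078  -0.016
     99  0.7122   +0.000  +0.025  +0.000  +0.000   -0.112  +0.053  -0.065  +0.050


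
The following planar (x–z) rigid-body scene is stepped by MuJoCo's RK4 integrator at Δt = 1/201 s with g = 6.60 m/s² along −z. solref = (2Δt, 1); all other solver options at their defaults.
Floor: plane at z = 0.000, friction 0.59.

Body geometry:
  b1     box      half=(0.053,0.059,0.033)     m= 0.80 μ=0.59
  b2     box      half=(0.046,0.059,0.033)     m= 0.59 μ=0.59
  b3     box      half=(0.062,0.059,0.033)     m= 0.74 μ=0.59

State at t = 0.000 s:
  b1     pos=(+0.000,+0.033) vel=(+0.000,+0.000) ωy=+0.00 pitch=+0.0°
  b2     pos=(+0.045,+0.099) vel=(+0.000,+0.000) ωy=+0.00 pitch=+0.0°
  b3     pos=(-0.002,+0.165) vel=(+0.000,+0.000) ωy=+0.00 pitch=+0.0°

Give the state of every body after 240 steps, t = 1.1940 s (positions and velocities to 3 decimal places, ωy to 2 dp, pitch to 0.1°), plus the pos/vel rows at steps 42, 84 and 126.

State at t = 1.1940 s:
  b1     pos=(+0.000,+0.033) vel=(+0.000,+0.000) ωy=+0.00 pitch=+0.0°
  b2     pos=(+0.045,+0.099) vel=(+0.000,+0.000) ωy=+0.00 pitch=+0.0°
  b3     pos=(-0.143,+0.033) vel=(+0.000,+0.000) ωy=+0.00 pitch=+180.0°

Key-timestep trajectory:
   step    t(s)  b1.x    b1.z    b1.vx   b1.vz   b2.x    b2.z    b2.vx   b2.vz   b3.x    b3.z    b3.vx   b3.vz 
     42  0.2090   +0.000  +0.033  +0.000  +0.000   +0.045  +0.099  +0.000  +0.000   -0.005  +0.165  -0.033  -0.004
     84  0.4179   +0.000  +0.033  +0.000  +0.000   +0.045  +0.099  +0.000  +0.000   -0.023  +0.156  -0.164  -0.143
    126  0.6269   +0.000  +0.033  +0.000  +0.000   +0.045  +0.099  +0.000  +0.000   -0.089  +0.117  -0.419  -0.287


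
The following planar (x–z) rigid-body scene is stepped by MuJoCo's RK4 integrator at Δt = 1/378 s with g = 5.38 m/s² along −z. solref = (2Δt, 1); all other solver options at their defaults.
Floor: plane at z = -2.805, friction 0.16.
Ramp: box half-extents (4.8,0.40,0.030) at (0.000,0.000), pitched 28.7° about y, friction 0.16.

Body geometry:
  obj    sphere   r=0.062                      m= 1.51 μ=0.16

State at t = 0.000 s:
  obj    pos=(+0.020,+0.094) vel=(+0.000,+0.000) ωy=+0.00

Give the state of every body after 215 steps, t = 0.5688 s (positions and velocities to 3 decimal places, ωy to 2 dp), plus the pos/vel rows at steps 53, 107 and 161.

State at t = 0.5688 s:
  obj    pos=(+0.282,-0.049) vel=(+0.921,-0.504) ωy=+16.92

Key-timestep trajectory:
   step    t(s)  obj.x    obj.z    obj.vx   obj.vz 
     53  0.1402   +0.036  +0.085  +0.227  -0.124
    107  0.2831   +0.085  +0.058  +0.458  -0.251
    161  0.4259   +0.167  +0.014  +0.690  -0.378


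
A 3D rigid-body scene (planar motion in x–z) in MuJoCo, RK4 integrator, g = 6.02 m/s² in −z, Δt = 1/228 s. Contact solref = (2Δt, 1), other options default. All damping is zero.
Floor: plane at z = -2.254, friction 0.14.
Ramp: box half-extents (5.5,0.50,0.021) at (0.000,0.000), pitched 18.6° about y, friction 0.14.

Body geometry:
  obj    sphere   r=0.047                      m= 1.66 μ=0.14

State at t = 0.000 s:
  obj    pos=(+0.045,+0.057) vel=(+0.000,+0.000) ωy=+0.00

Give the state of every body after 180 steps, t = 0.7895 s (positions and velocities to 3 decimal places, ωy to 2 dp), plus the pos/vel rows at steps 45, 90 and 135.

State at t = 0.7895 s:
  obj    pos=(+0.450,-0.080) vel=(+1.026,-0.345) ωy=+23.03

Key-timestep trajectory:
   step    t(s)  obj.x    obj.z    obj.vx   obj.vz 
     45  0.1974   +0.070  +0.048  +0.257  -0.086
     90  0.3947   +0.146  +0.023  +0.513  -0.173
    135  0.5921   +0.273  -0.020  +0.770  -0.259


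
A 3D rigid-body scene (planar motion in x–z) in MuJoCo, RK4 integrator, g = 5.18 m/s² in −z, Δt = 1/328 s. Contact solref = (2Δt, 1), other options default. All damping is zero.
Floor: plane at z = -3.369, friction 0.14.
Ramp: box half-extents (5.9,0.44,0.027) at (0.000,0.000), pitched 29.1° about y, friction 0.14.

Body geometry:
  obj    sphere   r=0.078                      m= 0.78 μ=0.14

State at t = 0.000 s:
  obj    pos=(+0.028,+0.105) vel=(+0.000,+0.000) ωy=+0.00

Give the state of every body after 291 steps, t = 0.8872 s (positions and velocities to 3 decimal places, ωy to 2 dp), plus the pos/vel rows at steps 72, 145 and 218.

State at t = 0.8872 s:
  obj    pos=(+0.676,-0.256) vel=(+1.458,-0.822) ωy=+17.98

Key-timestep trajectory:
   step    t(s)  obj.x    obj.z    obj.vx   obj.vz 
     72  0.2195   +0.068  +0.083  +0.360  -0.206
    145  0.4421   +0.189  +0.015  +0.729  -0.404
    218  0.6646   +0.392  -0.098  +1.095  -0.608


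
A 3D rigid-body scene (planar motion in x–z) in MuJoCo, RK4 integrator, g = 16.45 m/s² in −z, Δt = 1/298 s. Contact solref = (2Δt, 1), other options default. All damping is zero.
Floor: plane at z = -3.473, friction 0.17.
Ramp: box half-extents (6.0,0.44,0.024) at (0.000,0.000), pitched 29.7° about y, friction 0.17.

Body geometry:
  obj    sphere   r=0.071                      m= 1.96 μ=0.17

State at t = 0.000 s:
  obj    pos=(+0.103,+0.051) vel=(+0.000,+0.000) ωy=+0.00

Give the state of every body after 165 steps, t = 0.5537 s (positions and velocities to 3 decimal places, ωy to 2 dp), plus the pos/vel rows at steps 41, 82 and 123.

State at t = 0.5537 s:
  obj    pos=(+0.878,-0.392) vel=(+2.800,-1.597) ωy=+45.38

Key-timestep trajectory:
   step    t(s)  obj.x    obj.z    obj.vx   obj.vz 
     41  0.1376   +0.151  +0.023  +0.696  -0.397
     82  0.2752   +0.294  -0.059  +1.392  -0.794
    123  0.4128   +0.534  -0.195  +2.088  -1.191


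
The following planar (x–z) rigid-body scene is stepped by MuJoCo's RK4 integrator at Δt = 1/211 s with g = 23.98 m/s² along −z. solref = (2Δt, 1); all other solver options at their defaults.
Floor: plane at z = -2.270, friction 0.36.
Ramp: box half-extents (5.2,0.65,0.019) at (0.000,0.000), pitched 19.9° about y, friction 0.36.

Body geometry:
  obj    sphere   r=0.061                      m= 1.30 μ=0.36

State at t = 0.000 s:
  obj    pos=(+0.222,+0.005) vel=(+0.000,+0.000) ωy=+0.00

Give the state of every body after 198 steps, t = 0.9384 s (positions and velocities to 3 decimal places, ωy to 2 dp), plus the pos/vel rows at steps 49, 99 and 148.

State at t = 0.9384 s:
  obj    pos=(+2.636,-0.869) vel=(+5.144,-1.862) ωy=+89.68

Key-timestep trajectory:
   step    t(s)  obj.x    obj.z    obj.vx   obj.vz 
     49  0.2322   +0.370  -0.049  +1.273  -0.461
     99  0.4692   +0.825  -0.214  +2.572  -0.931
    148  0.7014   +1.571  -0.483  +3.845  -1.392


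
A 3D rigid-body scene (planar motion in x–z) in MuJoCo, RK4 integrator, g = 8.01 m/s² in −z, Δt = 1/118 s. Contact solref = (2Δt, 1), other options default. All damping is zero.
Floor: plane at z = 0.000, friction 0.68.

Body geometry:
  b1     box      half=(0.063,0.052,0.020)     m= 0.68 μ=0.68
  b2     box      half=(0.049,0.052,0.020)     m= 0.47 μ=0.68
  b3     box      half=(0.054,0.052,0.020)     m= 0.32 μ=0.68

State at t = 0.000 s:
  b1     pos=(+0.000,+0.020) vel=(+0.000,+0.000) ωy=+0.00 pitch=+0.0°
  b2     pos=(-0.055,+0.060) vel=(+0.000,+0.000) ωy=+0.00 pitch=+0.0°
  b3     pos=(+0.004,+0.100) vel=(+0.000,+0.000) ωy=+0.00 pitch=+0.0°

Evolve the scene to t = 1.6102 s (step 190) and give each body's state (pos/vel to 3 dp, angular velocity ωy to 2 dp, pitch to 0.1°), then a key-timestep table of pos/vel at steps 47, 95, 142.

State at t = 1.6102 s:
  b1     pos=(+0.000,+0.020) vel=(+0.000,+0.000) ωy=+0.00 pitch=+0.0°
  b2     pos=(-0.056,+0.060) vel=(+0.000,+0.000) ωy=+0.00 pitch=-0.1°
  b3     pos=(+0.014,+0.089) vel=(+0.001,+0.000) ωy=-0.02 pitch=+38.4°

Key-timestep trajectory:
   step    t(s)  b1.x    b1.z    b1.vx   b1.vz   b2.x    b2.z    b2.vx   b2.vz   b3.x    b3.z    b3.vx   b3.vz 
     47  0.3983   +0.000  +0.020  +0.000  +0.000   -0.055  +0.060  +0.000  +0.000   +0.013  +0.090  +0.001  +0.000
     95  0.8051   +0.000  +0.020  +0.000  +0.000   -0.055  +0.060  +0.000  +0.000   +0.013  +0.090  +0.001  +0.000
    142  1.2034   +0.000  +0.020  +0.000  +0.000   -0.055  +0.060  +0.000  +0.000   +0.014  +0.089  +0.001  +0.000


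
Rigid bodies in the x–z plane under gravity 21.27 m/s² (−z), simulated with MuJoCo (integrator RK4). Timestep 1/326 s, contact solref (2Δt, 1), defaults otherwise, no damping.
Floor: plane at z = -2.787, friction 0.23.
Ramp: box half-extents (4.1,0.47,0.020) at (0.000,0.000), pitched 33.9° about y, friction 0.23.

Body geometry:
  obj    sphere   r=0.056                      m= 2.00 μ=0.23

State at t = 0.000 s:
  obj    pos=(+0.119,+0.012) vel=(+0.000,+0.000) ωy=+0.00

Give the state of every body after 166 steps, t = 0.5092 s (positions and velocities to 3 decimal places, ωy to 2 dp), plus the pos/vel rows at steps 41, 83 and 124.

State at t = 0.5092 s:
  obj    pos=(+1.031,-0.601) vel=(+3.582,-2.407) ωy=+77.02

Key-timestep trajectory:
   step    t(s)  obj.x    obj.z    obj.vx   obj.vz 
     41  0.1258   +0.175  -0.026  +0.885  -0.595
     83  0.2546   +0.347  -0.142  +1.791  -1.204
    124  0.3804   +0.628  -0.330  +2.676  -1.798


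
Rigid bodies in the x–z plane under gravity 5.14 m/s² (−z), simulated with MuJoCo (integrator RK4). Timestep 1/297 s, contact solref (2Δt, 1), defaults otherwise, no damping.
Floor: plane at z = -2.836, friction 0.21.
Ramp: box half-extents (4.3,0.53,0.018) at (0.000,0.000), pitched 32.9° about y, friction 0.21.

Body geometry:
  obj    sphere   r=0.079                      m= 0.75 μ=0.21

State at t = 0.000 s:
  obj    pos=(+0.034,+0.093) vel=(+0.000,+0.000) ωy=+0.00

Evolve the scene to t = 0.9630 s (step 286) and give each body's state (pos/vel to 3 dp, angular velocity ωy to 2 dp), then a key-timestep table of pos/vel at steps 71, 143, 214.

State at t = 0.9630 s:
  obj    pos=(+0.811,-0.409) vel=(+1.612,-1.043) ωy=+24.30

Key-timestep trajectory:
   step    t(s)  obj.x    obj.z    obj.vx   obj.vz 
     71  0.2391   +0.082  +0.062  +0.400  -0.259
    143  0.4815   +0.228  -0.032  +0.806  -0.522
    214  0.7205   +0.469  -0.188  +1.207  -0.781


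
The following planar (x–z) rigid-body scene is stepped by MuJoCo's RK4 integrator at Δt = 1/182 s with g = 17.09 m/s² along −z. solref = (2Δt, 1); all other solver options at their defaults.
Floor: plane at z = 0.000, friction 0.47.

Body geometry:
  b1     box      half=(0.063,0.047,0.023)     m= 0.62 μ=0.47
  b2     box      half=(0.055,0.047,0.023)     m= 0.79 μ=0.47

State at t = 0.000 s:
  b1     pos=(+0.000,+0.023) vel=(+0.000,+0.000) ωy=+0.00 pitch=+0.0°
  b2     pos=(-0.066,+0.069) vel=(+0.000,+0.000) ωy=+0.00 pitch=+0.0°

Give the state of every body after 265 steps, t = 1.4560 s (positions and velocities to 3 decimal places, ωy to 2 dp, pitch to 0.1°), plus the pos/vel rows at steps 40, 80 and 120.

State at t = 1.4560 s:
  b1     pos=(+0.000,+0.023) vel=(+0.000,+0.000) ωy=+0.00 pitch=+0.0°
  b2     pos=(-0.123,+0.055) vel=(+0.000,+0.000) ωy=+0.00 pitch=-90.0°

Key-timestep trajectory:
   step    t(s)  b1.x    b1.z    b1.vx   b1.vz   b2.x    b2.z    b2.vx   b2.vz 
     40  0.2198   +0.000  +0.023  +0.000  +0.000   -0.091  +0.058  -0.166  +0.060
     80  0.4396   +0.000  +0.023  +0.000  +0.000   -0.129  +0.057  -0.159  +0.080
    120  0.6593   +0.000  +0.023  +0.000  +0.000   -0.119  +0.056  -0.111  -0.037


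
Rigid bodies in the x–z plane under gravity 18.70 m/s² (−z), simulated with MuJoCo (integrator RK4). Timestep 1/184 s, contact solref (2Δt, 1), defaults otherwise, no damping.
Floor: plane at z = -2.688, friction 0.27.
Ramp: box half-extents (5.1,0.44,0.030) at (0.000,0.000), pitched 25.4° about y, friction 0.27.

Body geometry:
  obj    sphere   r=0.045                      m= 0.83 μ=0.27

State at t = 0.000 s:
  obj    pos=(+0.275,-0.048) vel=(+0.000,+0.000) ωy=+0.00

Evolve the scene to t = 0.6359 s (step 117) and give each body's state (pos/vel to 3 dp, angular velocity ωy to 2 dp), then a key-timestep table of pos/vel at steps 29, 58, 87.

State at t = 0.6359 s:
  obj    pos=(+1.322,-0.545) vel=(+3.291,-1.563) ωy=+80.94

Key-timestep trajectory:
   step    t(s)  obj.x    obj.z    obj.vx   obj.vz 
     29  0.1576   +0.339  -0.078  +0.816  -0.387
     58  0.3152   +0.532  -0.170  +1.632  -0.775
     87  0.4728   +0.854  -0.322  +2.447  -1.162


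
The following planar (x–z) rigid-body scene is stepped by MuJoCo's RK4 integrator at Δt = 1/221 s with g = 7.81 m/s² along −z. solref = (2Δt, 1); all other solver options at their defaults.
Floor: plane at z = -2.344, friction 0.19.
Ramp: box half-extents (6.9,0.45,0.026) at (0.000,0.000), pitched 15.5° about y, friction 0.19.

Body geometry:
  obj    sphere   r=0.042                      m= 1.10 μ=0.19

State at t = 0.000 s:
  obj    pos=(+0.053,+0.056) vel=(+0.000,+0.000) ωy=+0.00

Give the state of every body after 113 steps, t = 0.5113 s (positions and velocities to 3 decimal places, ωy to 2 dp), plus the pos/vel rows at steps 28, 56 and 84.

State at t = 0.5113 s:
  obj    pos=(+0.241,+0.004) vel=(+0.735,-0.204) ωy=+18.14

Key-timestep trajectory:
   step    t(s)  obj.x    obj.z    obj.vx   obj.vz 
     28  0.1267   +0.065  +0.053  +0.182  -0.050
     56  0.2534   +0.099  +0.043  +0.364  -0.101
     84  0.3801   +0.157  +0.027  +0.546  -0.151


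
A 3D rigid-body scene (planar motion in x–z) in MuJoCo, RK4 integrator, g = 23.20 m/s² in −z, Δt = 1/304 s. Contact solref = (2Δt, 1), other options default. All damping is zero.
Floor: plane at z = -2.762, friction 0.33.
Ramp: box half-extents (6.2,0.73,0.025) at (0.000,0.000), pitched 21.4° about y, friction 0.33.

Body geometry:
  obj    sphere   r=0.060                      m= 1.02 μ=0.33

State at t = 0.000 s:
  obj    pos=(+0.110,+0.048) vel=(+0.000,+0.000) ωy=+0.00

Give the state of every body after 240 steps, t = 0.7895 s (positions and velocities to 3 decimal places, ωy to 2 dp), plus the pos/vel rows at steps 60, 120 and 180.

State at t = 0.7895 s:
  obj    pos=(+1.865,-0.639) vel=(+4.445,-1.742) ωy=+79.55

Key-timestep trajectory:
   step    t(s)  obj.x    obj.z    obj.vx   obj.vz 
     60  0.1974   +0.220  +0.005  +1.111  -0.436
    120  0.3947   +0.549  -0.124  +2.222  -0.871
    180  0.5921   +1.097  -0.339  +3.333  -1.306


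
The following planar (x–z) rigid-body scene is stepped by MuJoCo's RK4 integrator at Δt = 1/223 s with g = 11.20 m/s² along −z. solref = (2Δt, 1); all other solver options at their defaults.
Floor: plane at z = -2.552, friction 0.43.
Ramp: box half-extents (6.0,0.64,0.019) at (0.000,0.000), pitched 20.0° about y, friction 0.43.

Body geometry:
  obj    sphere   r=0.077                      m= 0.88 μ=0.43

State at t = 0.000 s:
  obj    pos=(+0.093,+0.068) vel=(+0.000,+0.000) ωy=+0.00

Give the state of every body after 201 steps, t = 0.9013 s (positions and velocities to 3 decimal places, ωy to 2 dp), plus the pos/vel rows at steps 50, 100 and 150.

State at t = 0.9013 s:
  obj    pos=(+1.138,-0.312) vel=(+2.318,-0.844) ωy=+32.02

Key-timestep trajectory:
   step    t(s)  obj.x    obj.z    obj.vx   obj.vz 
     50  0.2242   +0.158  +0.045  +0.577  -0.210
    100  0.4484   +0.352  -0.026  +1.153  -0.420
    150  0.6726   +0.675  -0.143  +1.730  -0.630


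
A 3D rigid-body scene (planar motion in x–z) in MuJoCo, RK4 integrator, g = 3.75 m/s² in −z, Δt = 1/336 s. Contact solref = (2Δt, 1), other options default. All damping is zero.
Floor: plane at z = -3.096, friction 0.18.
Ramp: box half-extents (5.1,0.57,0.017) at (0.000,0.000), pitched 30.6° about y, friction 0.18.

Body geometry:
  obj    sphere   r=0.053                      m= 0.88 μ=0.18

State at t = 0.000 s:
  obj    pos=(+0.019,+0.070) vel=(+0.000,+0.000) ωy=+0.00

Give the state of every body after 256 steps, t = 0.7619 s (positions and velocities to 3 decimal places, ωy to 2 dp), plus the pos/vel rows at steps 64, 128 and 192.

State at t = 0.7619 s:
  obj    pos=(+0.360,-0.131) vel=(+0.894,-0.529) ωy=+19.60

Key-timestep trajectory:
   step    t(s)  obj.x    obj.z    obj.vx   obj.vz 
     64  0.1905   +0.040  +0.057  +0.224  -0.132
    128  0.3810   +0.104  +0.020  +0.447  -0.264
    192  0.5714   +0.211  -0.043  +0.671  -0.397


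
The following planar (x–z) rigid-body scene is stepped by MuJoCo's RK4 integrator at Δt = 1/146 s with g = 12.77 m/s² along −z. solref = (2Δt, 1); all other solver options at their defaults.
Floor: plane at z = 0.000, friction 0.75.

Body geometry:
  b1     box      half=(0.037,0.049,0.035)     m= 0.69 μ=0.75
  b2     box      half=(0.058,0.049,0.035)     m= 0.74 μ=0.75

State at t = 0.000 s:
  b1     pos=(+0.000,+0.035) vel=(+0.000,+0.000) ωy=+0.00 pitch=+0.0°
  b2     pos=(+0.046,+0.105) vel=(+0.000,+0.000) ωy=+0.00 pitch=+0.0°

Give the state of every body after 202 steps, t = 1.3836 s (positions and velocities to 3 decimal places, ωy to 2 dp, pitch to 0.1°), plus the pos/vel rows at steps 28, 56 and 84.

State at t = 1.3836 s:
  b1     pos=(+0.000,+0.035) vel=(+0.000,+0.000) ωy=+0.00 pitch=+0.0°
  b2     pos=(+0.195,+0.035) vel=(+0.000,+0.000) ωy=+0.00 pitch=+180.0°

Key-timestep trajectory:
   step    t(s)  b1.x    b1.z    b1.vx   b1.vz   b2.x    b2.z    b2.vx   b2.vz 
     28  0.1918   +0.000  +0.035  +0.000  +0.000   +0.075  +0.074  +0.268  -0.689
     56  0.3836   +0.000  +0.035  +0.000  +0.000   +0.131  +0.068  +0.118  +0.009
     84  0.5753   +0.000  +0.035  +0.000  +0.000   +0.162  +0.062  +0.320  -0.146


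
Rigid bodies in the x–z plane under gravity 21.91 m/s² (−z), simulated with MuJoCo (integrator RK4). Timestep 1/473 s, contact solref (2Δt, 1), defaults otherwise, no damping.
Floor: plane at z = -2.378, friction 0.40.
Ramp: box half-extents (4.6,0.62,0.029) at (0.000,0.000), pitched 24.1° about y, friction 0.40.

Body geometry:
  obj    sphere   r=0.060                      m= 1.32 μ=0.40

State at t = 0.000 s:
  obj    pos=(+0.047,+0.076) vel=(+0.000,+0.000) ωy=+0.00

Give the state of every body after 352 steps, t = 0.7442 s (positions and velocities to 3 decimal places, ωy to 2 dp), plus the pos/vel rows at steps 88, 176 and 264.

State at t = 0.7442 s:
  obj    pos=(+1.663,-0.646) vel=(+4.341,-1.942) ωy=+79.25

Key-timestep trajectory:
   step    t(s)  obj.x    obj.z    obj.vx   obj.vz 
     88  0.1860   +0.148  +0.031  +1.085  -0.486
    176  0.3721   +0.451  -0.104  +2.171  -0.971
    264  0.5581   +0.956  -0.330  +3.256  -1.456


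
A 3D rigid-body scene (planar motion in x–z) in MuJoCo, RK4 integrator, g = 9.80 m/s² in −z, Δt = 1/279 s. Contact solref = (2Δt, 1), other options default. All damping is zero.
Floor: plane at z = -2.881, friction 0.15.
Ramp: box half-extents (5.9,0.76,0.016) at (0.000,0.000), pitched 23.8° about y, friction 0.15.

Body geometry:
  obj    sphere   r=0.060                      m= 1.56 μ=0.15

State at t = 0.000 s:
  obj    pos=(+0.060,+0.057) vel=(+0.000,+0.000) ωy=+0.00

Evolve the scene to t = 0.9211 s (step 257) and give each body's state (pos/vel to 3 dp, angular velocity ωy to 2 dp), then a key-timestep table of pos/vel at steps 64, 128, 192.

State at t = 0.9211 s:
  obj    pos=(+1.157,-0.427) vel=(+2.381,-1.050) ωy=+43.36

Key-timestep trajectory:
   step    t(s)  obj.x    obj.z    obj.vx   obj.vz 
     64  0.2294   +0.128  +0.027  +0.593  -0.262
    128  0.4588   +0.332  -0.063  +1.186  -0.523
    192  0.6882   +0.672  -0.213  +1.779  -0.785


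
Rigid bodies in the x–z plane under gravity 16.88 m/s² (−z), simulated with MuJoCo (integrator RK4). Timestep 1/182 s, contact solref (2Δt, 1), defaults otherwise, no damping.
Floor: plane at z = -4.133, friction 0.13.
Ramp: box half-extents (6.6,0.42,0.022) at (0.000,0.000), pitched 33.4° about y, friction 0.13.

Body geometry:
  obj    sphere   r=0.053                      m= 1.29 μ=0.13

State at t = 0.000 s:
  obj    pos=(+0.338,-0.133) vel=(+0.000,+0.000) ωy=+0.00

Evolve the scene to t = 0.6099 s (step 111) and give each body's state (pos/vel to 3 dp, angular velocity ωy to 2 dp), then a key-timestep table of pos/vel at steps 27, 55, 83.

State at t = 0.6099 s:
  obj    pos=(+1.496,-0.897) vel=(+3.822,-2.457) ωy=+52.99

Key-timestep trajectory:
   step    t(s)  obj.x    obj.z    obj.vx   obj.vz 
     27  0.1484   +0.407  -0.178  +0.934  -0.588
     55  0.3022   +0.622  -0.321  +1.878  -1.250
     83  0.4560   +0.986  -0.560  +2.852  -1.848


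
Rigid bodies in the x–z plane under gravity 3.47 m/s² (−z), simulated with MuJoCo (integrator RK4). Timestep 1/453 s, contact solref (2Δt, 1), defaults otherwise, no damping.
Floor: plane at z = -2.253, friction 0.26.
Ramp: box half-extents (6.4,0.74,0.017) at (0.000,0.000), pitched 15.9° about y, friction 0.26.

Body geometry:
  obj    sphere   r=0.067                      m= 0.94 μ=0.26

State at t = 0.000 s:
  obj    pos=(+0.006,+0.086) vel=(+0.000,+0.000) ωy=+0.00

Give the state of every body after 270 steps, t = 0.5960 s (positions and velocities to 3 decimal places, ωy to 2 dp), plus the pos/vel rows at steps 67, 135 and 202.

State at t = 0.5960 s:
  obj    pos=(+0.122,+0.053) vel=(+0.389,-0.111) ωy=+6.04

Key-timestep trajectory:
   step    t(s)  obj.x    obj.z    obj.vx   obj.vz 
     67  0.1479   +0.013  +0.084  +0.097  -0.028
    135  0.2980   +0.035  +0.077  +0.195  -0.055
    202  0.4459   +0.071  +0.067  +0.291  -0.083


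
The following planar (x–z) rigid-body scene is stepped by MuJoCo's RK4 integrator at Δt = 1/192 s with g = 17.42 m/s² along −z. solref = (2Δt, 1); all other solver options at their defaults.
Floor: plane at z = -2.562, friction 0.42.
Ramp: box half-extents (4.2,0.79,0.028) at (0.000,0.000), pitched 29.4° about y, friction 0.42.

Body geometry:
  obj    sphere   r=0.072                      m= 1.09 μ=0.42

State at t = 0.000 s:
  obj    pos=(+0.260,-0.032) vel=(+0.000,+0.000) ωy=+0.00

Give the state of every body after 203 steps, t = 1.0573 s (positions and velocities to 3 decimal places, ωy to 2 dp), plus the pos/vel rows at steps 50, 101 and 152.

State at t = 1.0573 s:
  obj    pos=(+3.235,-1.708) vel=(+5.626,-3.170) ωy=+89.69

Key-timestep trajectory:
   step    t(s)  obj.x    obj.z    obj.vx   obj.vz 
     50  0.2604   +0.441  -0.134  +1.386  -0.781
    101  0.5260   +0.997  -0.447  +2.800  -1.577
    152  0.7917   +1.928  -0.972  +4.213  -2.374


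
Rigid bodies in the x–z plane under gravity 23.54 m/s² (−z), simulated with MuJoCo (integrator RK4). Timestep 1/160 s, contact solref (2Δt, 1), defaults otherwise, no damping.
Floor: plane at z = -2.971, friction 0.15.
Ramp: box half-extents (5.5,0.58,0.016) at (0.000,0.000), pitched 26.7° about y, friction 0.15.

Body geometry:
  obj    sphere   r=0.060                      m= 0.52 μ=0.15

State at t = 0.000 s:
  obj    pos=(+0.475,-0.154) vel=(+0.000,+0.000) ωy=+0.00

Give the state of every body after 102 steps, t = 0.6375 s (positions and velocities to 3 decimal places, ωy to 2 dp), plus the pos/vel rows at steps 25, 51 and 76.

State at t = 0.6375 s:
  obj    pos=(+1.847,-0.844) vel=(+4.304,-2.165) ωy=+80.22

Key-timestep trajectory:
   step    t(s)  obj.x    obj.z    obj.vx   obj.vz 
     25  0.1562   +0.558  -0.195  +1.056  -0.531
     51  0.3188   +0.818  -0.326  +2.152  -1.083
     76  0.4750   +1.237  -0.537  +3.207  -1.613


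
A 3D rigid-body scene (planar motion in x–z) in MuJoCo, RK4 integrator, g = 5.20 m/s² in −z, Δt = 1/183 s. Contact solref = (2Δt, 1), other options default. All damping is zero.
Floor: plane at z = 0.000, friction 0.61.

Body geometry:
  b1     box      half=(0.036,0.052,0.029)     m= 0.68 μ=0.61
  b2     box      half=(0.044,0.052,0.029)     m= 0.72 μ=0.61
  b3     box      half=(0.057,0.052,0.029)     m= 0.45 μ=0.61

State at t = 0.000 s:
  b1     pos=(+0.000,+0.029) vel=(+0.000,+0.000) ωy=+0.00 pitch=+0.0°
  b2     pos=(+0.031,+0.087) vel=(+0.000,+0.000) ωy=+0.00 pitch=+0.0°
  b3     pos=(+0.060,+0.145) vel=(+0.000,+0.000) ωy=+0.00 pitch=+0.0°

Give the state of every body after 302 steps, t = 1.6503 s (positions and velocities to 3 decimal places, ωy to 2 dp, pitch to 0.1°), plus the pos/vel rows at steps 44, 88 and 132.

State at t = 1.6503 s:
  b1     pos=(+0.000,+0.029) vel=(+0.000,+0.000) ωy=+0.00 pitch=+0.0°
  b2     pos=(+0.073,+0.044) vel=(+0.000,+0.000) ωy=+0.00 pitch=+90.0°
  b3     pos=(+0.248,+0.029) vel=(+0.000,+0.000) ωy=+0.00 pitch=+180.0°

Key-timestep trajectory:
   step    t(s)  b1.x    b1.z    b1.vx   b1.vz   b2.x    b2.z    b2.vx   b2.vz   b3.x    b3.z    b3.vx   b3.vz 
     44  0.2404   +0.000  +0.029  +0.000  +0.000   +0.038  +0.087  +0.078  -0.006   +0.081  +0.136  +0.205  -0.121
     88  0.4809   +0.000  +0.029  +0.000  +0.000   +0.074  +0.042  +0.025  -0.127   +0.155  +0.059  +0.379  -0.149
    132  0.7213   +0.000  +0.029  +0.000  +0.000   +0.073  +0.044  +0.000  +0.000   +0.206  +0.061  +0.221  -0.059


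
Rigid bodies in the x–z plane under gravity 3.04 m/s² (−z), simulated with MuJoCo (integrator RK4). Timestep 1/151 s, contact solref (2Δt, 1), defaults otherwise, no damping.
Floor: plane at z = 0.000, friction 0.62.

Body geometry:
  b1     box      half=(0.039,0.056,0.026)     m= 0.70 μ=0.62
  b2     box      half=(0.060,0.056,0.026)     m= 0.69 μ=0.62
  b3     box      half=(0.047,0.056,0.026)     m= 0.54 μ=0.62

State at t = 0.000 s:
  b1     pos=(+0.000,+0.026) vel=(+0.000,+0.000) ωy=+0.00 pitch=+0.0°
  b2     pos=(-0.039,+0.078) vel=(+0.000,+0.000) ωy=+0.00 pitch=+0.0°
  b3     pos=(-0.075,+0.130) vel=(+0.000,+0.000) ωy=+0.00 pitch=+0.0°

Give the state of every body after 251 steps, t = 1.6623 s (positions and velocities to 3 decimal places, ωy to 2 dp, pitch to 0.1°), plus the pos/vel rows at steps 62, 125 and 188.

State at t = 1.6623 s:
  b1     pos=(+0.000,+0.026) vel=(+0.000,+0.000) ωy=+0.00 pitch=+0.0°
  b2     pos=(-0.154,+0.058) vel=(+0.001,+0.002) ωy=+0.00 pitch=-141.5°
  b3     pos=(-0.236,+0.026) vel=(+0.000,+0.000) ωy=+0.00 pitch=+180.0°

Key-timestep trajectory:
   step    t(s)  b1.x    b1.z    b1.vx   b1.vz   b2.x    b2.z    b2.vx   b2.vz   b3.x    b3.z    b3.vx   b3.vz 
     62  0.4106   +0.000  +0.026  +0.000  +0.000   -0.066  +0.064  -0.148  +0.045   -0.135  +0.051  -0.208  -0.016
    125  0.8278   +0.000  +0.026  +0.000  +0.000   -0.118  +0.065  -0.052  +0.005   -0.184  +0.054  -0.034  +0.002
    188  1.2450   +0.000  +0.026  +0.000  +0.000   -0.137  +0.064  -0.085  -0.019   -0.205  +0.051  -0.116  -0.039


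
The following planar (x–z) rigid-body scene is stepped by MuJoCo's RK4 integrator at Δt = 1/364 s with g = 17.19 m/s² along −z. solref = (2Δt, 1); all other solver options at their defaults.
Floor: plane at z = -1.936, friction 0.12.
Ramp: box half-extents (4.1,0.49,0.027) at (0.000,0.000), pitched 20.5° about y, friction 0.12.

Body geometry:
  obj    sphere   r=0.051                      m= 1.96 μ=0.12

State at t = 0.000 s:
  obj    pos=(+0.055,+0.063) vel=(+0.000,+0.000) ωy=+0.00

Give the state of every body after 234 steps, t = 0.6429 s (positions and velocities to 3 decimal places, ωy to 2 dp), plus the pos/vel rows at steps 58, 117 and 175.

State at t = 0.6429 s:
  obj    pos=(+0.887,-0.248) vel=(+2.589,-0.968) ωy=+54.19

Key-timestep trajectory:
   step    t(s)  obj.x    obj.z    obj.vx   obj.vz 
     58  0.1593   +0.106  +0.044  +0.642  -0.240
    117  0.3214   +0.263  -0.015  +1.295  -0.484
    175  0.4808   +0.521  -0.111  +1.937  -0.724


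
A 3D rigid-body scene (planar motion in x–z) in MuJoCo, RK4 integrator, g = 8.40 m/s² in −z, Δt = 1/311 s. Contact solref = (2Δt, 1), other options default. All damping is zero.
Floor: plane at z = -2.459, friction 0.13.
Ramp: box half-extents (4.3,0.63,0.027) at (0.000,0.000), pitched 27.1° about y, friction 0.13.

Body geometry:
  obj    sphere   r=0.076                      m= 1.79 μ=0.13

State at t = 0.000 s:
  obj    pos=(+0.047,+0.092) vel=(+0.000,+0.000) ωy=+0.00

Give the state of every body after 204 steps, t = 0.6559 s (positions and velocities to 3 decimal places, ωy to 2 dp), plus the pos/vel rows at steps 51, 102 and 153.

State at t = 0.6559 s:
  obj    pos=(+0.594,-0.188) vel=(+1.665,-0.859) ωy=+20.95

Key-timestep trajectory:
   step    t(s)  obj.x    obj.z    obj.vx   obj.vz 
     51  0.1640   +0.081  +0.074  +0.418  -0.209
    102  0.3280   +0.184  +0.022  +0.836  -0.418
    153  0.4920   +0.354  -0.066  +1.248  -0.645


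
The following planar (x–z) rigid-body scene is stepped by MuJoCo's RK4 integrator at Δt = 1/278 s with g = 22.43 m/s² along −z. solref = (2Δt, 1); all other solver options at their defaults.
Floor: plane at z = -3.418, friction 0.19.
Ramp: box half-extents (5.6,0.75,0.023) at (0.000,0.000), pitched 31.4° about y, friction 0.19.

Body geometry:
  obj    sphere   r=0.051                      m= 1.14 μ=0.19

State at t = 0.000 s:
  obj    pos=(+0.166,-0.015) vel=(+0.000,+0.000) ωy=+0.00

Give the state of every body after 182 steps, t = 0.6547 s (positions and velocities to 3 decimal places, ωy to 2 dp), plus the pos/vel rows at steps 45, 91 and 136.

State at t = 0.6547 s:
  obj    pos=(+1.693,-0.947) vel=(+4.665,-2.848) ωy=+107.12

Key-timestep trajectory:
   step    t(s)  obj.x    obj.z    obj.vx   obj.vz 
     45  0.1619   +0.260  -0.072  +1.154  -0.704
     91  0.3273   +0.548  -0.248  +2.333  -1.424
    136  0.4892   +1.019  -0.535  +3.486  -2.128


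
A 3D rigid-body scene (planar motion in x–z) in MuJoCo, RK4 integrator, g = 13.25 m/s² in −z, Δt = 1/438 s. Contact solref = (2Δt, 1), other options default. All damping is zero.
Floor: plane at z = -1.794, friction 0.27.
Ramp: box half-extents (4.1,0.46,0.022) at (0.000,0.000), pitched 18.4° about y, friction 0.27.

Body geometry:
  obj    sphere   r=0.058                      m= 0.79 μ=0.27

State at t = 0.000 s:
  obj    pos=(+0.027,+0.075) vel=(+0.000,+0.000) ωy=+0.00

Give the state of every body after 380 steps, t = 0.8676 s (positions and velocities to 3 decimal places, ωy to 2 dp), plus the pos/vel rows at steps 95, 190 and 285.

State at t = 0.8676 s:
  obj    pos=(+1.094,-0.280) vel=(+2.459,-0.818) ωy=+44.68

Key-timestep trajectory:
   step    t(s)  obj.x    obj.z    obj.vx   obj.vz 
     95  0.2169   +0.094  +0.053  +0.615  -0.205
    190  0.4338   +0.294  -0.013  +1.230  -0.409
    285  0.6507   +0.627  -0.124  +1.845  -0.614


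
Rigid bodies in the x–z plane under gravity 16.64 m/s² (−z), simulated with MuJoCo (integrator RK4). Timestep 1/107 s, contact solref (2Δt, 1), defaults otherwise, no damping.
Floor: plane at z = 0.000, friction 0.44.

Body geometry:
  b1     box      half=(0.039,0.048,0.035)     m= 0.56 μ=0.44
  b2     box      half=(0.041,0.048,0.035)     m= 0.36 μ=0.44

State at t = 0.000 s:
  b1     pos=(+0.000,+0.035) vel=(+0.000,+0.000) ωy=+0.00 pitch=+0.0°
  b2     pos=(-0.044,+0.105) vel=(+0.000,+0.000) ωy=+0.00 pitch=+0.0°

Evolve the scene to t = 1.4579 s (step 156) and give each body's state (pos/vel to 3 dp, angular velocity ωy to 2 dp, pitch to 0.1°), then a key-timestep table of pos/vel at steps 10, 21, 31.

State at t = 1.4579 s:
  b1     pos=(+0.000,+0.035) vel=(+0.000,+0.000) ωy=+0.00 pitch=+0.0°
  b2     pos=(-0.087,+0.041) vel=(+0.000,+0.000) ωy=+0.00 pitch=-90.0°

Key-timestep trajectory:
   step    t(s)  b1.x    b1.z    b1.vx   b1.vz   b2.x    b2.z    b2.vx   b2.vz 
     10  0.0935   +0.000  +0.035  +0.000  +0.003   -0.051  +0.103  -0.155  -0.117
     21  0.1963   +0.000  +0.035  +0.000  +0.000   -0.081  +0.064  -0.355  -1.016
     31  0.2897   +0.000  +0.035  +0.000  +0.000   -0.088  +0.040  +0.033  +0.058


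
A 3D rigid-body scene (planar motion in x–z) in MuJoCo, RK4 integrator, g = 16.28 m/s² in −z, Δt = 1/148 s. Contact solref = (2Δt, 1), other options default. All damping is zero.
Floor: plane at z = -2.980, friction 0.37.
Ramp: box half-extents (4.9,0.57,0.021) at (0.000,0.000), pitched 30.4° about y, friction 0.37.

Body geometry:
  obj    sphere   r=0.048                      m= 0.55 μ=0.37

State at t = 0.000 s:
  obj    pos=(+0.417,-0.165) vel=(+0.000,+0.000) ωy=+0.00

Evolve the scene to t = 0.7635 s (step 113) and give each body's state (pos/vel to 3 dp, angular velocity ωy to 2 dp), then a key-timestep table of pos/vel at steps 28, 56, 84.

State at t = 0.7635 s:
  obj    pos=(+1.897,-1.033) vel=(+3.875,-2.273) ωy=+93.58

Key-timestep trajectory:
   step    t(s)  obj.x    obj.z    obj.vx   obj.vz 
     28  0.1892   +0.508  -0.218  +0.960  -0.563
     56  0.3784   +0.781  -0.378  +1.921  -1.127
     84  0.5676   +1.235  -0.644  +2.881  -1.690


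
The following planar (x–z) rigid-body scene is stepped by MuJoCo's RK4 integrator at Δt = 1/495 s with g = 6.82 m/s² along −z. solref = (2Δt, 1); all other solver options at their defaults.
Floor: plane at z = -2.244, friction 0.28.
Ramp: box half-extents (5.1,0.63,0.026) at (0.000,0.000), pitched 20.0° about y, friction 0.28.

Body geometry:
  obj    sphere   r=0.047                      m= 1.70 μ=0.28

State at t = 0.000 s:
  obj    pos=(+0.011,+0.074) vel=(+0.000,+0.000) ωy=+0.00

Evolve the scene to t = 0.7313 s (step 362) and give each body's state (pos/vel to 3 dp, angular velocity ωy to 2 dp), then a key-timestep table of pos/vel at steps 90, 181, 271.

State at t = 0.7313 s:
  obj    pos=(+0.430,-0.079) vel=(+1.145,-0.417) ωy=+25.92

Key-timestep trajectory:
   step    t(s)  obj.x    obj.z    obj.vx   obj.vz 
     90  0.1818   +0.037  +0.064  +0.285  -0.104
    181  0.3657   +0.116  +0.036  +0.573  -0.208
    271  0.5475   +0.246  -0.012  +0.857  -0.312


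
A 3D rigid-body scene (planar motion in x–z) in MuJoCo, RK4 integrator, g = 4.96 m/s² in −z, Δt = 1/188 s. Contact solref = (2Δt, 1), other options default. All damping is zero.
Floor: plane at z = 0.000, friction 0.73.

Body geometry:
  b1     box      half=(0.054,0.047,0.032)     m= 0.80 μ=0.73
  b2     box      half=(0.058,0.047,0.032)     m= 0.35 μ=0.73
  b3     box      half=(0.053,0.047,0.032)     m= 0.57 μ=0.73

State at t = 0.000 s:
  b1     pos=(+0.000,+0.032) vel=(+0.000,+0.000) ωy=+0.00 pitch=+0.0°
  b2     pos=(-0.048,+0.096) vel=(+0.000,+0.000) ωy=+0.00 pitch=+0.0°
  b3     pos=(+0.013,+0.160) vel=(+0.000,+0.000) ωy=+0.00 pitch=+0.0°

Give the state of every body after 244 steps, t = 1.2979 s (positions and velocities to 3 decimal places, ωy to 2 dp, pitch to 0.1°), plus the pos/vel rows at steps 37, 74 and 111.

State at t = 1.2979 s:
  b1     pos=(+0.000,+0.032) vel=(+0.000,+0.000) ωy=+0.00 pitch=+0.0°
  b2     pos=(-0.048,+0.096) vel=(+0.000,+0.000) ωy=+0.00 pitch=+0.0°
  b3     pos=(+0.136,+0.032) vel=(+0.000,+0.000) ωy=+0.00 pitch=+180.0°

Key-timestep trajectory:
   step    t(s)  b1.x    b1.z    b1.vx   b1.vz   b2.x    b2.z    b2.vx   b2.vz   b3.x    b3.z    b3.vx   b3.vz 
     37  0.1968   +0.000  +0.032  +0.000  +0.000   -0.048  +0.096  +0.000  +0.000   +0.018  +0.159  +0.060  -0.015
     74  0.3936   +0.000  +0.032  +0.000  +0.000   -0.048  +0.096  +0.000  +0.000   +0.041  +0.138  +0.157  -0.356
    111  0.5904   +0.000  +0.032  +0.000  +0.000   -0.048  +0.096  +0.000  +0.000   +0.105  +0.087  +0.370  -0.520


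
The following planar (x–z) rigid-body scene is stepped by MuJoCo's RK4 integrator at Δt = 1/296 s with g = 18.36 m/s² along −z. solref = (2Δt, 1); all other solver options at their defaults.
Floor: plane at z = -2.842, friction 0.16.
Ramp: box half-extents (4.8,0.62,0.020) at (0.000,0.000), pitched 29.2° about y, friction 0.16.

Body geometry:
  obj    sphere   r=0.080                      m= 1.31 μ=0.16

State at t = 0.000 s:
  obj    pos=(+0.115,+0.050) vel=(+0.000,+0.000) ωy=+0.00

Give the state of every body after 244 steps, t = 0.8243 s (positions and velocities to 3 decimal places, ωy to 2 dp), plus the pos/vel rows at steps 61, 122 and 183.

State at t = 0.8243 s:
  obj    pos=(+2.013,-1.011) vel=(+4.604,-2.573) ωy=+65.90

Key-timestep trajectory:
   step    t(s)  obj.x    obj.z    obj.vx   obj.vz 
     61  0.2061   +0.234  -0.016  +1.153  -0.642
    122  0.4122   +0.590  -0.215  +2.303  -1.285
    183  0.6182   +1.183  -0.547  +3.453  -1.930


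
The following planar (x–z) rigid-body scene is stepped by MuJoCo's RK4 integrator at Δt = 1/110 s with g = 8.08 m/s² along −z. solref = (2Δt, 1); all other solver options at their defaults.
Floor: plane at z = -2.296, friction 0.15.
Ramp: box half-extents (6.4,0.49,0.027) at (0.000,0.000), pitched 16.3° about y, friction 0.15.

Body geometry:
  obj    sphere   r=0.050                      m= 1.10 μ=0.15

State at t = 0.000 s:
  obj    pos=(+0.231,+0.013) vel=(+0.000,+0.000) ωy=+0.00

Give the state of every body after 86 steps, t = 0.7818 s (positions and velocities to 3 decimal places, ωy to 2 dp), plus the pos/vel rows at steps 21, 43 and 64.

State at t = 0.7818 s:
  obj    pos=(+0.706,-0.126) vel=(+1.216,-0.355) ωy=+25.32

Key-timestep trajectory:
   step    t(s)  obj.x    obj.z    obj.vx   obj.vz 
     21  0.1909   +0.259  +0.004  +0.297  -0.087
     43  0.3909   +0.350  -0.022  +0.608  -0.178
     64  0.5818   +0.494  -0.064  +0.905  -0.265


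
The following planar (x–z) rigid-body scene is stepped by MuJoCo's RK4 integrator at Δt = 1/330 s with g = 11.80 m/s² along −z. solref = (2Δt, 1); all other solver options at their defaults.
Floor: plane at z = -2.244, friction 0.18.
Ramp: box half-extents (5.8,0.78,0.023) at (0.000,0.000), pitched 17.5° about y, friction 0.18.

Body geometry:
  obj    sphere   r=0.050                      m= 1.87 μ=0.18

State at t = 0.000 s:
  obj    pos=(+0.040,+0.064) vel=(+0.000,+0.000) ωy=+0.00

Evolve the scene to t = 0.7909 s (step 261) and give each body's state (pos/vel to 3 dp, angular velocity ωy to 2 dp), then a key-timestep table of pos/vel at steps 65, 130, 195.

State at t = 0.7909 s:
  obj    pos=(+0.796,-0.174) vel=(+1.912,-0.603) ωy=+40.09

Key-timestep trajectory:
   step    t(s)  obj.x    obj.z    obj.vx   obj.vz 
     65  0.1970   +0.087  +0.049  +0.476  -0.150
    130  0.3939   +0.228  +0.005  +0.952  -0.300
    195  0.5909   +0.462  -0.069  +1.428  -0.450
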